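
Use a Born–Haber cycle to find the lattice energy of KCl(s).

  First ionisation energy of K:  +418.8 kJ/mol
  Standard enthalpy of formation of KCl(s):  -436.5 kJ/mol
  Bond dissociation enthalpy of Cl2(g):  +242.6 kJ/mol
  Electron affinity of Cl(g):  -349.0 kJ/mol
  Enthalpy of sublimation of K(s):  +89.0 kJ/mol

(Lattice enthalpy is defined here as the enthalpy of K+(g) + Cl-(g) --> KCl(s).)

ΔHf° = 1·ΔHsub + 1·(ΣIE) + 1/2·D(Cl2) + 1·EA + U
-436.5 = 1·(+89.0) + 1·(+418.8) + 1/2·(+242.6) + 1·(-349.0) + U
U = -436.5 − (+280.1) = -716.6 kJ/mol

U = -716.6 kJ/mol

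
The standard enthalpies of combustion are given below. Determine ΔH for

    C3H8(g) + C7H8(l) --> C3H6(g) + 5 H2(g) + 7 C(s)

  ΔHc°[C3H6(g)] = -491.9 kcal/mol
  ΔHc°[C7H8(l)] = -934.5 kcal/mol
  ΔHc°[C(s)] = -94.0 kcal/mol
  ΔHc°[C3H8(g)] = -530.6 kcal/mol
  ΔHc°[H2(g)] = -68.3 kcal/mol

ΔH = 26.3 kcal/mol

Using ΔH = Σ nΔHc°(reactants) − Σ nΔHc°(products):
= [1·(-530.6) + 1·(-934.5)] − [1·(-491.9) + 5·(-68.3) + 7·(-94.0)]
= 26.3 kcal/mol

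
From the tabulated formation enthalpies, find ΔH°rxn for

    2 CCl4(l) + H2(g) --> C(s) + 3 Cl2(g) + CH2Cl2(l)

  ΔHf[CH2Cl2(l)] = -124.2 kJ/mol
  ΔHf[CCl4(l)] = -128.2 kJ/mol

ΔH°rxn = 132.2 kJ/mol

Products: 1·(+0.0) + 3·(+0.0) + 1·(-124.2) = -124.2
Reactants: 2·(-128.2) + 1·(+0.0) = -256.4
ΔH°rxn = (-124.2) − (-256.4) = 132.2 kJ/mol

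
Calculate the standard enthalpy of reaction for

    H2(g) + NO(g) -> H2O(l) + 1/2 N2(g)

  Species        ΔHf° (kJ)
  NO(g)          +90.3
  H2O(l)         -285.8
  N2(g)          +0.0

ΔH°rxn = -376.1 kJ

Products: 1·(-285.8) + 1/2·(+0.0) = -285.8
Reactants: 1·(+0.0) + 1·(+90.3) = +90.3
ΔH°rxn = (-285.8) − (+90.3) = -376.1 kJ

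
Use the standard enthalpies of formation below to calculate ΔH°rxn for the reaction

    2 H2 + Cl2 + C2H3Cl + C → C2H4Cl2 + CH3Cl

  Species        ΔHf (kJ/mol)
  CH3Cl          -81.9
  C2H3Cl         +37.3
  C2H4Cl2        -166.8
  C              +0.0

Products: 1·(-166.8) + 1·(-81.9) = -248.7
Reactants: 2·(+0.0) + 1·(+0.0) + 1·(+37.3) + 1·(+0.0) = +37.3
ΔH°rxn = (-248.7) − (+37.3) = -286.0 kJ/mol

ΔH°rxn = -286.0 kJ/mol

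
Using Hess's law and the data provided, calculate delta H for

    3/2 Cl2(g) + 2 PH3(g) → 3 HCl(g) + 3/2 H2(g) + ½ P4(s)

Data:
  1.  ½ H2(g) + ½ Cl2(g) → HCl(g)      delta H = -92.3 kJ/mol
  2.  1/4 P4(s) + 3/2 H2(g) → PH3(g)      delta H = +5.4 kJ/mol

delta H = -287.7 kJ/mol

eq. 1 × 3 (scale by 3 for the 3 HCl(g)): (3)·(-92.3) = -276.9 kJ/mol
eq. 2 reversed and × 2 (reverse to put PH3(g) on the reactant side; ×2 to match 2 PH3(g) in the target): (-2)·(+5.4) = -10.8 kJ/mol
Since enthalpy is a state function, delta H = (-276.9) + (-10.8) = -287.7 kJ/mol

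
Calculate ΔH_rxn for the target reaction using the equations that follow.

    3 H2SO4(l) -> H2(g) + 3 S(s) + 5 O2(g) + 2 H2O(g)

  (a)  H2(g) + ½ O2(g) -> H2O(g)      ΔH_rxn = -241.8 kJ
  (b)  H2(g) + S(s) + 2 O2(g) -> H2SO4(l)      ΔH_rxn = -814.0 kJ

(a) × 2: (2)·(-241.8) = -483.6 kJ
(b) reversed and × 3: (-3)·(-814.0) = +2442.0 kJ
ΔH_rxn = (2)·(-241.8) + (-3)·(-814.0) = 1958.4 kJ

ΔH_rxn = 1958.4 kJ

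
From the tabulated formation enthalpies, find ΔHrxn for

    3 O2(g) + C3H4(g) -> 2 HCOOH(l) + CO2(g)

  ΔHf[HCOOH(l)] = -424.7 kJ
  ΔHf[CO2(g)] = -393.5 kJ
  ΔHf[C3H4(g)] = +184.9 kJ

ΔHrxn = -1427.8 kJ

ΔH°rxn = Σ nΔHf°(products) − Σ nΔHf°(reactants).
Products: 2·(-424.7) + 1·(-393.5) = -1242.9
Reactants: 3·(+0.0) + 1·(+184.9) = +184.9
ΔHrxn = (-1242.9) − (+184.9) = -1427.8 kJ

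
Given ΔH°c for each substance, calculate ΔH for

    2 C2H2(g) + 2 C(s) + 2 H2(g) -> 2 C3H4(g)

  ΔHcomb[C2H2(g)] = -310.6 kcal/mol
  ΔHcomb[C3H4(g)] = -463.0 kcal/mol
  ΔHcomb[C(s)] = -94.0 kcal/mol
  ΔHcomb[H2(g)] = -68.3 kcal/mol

ΔH = -19.8 kcal/mol

Using ΔH = Σ nΔHc°(reactants) − Σ nΔHc°(products):
= [2·(-310.6) + 2·(-94.0) + 2·(-68.3)] − [2·(-463.0)]
= -19.8 kcal/mol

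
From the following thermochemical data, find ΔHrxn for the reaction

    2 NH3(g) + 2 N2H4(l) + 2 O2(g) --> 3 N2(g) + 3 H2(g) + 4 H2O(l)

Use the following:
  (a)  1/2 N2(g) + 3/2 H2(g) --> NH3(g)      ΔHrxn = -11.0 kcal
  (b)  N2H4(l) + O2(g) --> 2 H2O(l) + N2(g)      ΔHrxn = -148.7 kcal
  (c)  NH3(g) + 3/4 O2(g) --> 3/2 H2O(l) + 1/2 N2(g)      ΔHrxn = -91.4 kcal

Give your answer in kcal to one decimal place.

(a) reversed and × 2 (reverse to put H2(g) on the product side; scale by 2 for the 3 H2(g)): (-2)·(-11.0) = +22.0 kcal
(b) × 2 (×2 to match 2 N2H4(l) in the target): (2)·(-148.7) = -297.4 kcal
(c): not needed.
Since enthalpy is a state function, ΔHrxn = (+22.0) + (-297.4) = -275.4 kcal

ΔHrxn = -275.4 kcal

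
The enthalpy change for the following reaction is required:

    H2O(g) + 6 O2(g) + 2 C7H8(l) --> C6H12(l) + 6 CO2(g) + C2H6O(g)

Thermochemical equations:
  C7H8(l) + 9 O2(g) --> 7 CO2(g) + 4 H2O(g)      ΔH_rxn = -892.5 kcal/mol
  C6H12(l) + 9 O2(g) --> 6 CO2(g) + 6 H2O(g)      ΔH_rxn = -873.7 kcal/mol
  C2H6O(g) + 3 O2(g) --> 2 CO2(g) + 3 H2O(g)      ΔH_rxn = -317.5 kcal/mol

equation 1 × 2 (scale by 2 for the 2 C7H8(l)): (2)·(-892.5) = -1785.0 kcal/mol
equation 2 reversed (C6H12(l) must end up as a product): +873.7 kcal/mol
equation 3 reversed (reverse to put C2H6O(g) on the product side): +317.5 kcal/mol
By Hess's law, ΔH_rxn = (-1785.0) + (+873.7) + (+317.5) = -593.8 kcal/mol

ΔH_rxn = -593.8 kcal/mol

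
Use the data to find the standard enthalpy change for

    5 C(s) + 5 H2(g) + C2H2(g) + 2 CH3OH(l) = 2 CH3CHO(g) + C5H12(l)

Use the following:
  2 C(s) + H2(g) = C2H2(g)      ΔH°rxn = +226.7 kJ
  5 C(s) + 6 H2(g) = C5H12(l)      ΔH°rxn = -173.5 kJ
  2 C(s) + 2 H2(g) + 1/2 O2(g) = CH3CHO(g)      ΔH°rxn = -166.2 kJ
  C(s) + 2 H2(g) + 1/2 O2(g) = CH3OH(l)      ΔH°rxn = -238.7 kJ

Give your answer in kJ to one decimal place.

ΔH°rxn = -255.2 kJ

equation 1 reversed: -226.7 kJ
equation 2 as written: -173.5 kJ
equation 3 × 2: (2)·(-166.2) = -332.4 kJ
equation 4 reversed and × 2: (-2)·(-238.7) = +477.4 kJ
ΔH°rxn = (-1)·(+226.7) + (1)·(-173.5) + (2)·(-166.2) + (-2)·(-238.7) = -255.2 kJ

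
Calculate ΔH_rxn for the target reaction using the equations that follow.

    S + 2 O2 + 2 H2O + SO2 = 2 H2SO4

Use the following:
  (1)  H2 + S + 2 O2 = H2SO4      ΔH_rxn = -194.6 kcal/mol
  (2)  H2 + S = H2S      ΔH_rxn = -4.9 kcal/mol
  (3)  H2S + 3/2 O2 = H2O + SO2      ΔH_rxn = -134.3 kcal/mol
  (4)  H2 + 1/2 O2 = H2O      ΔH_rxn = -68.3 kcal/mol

ΔH_rxn = -181.7 kcal/mol

(1) × 2: (2)·(-194.6) = -389.2 kcal/mol
(2) reversed: +4.9 kcal/mol
(3) reversed: +134.3 kcal/mol
(4) reversed: +68.3 kcal/mol
ΔH_rxn = (2)·(-194.6) + (-1)·(-4.9) + (-1)·(-134.3) + (-1)·(-68.3) = -181.7 kcal/mol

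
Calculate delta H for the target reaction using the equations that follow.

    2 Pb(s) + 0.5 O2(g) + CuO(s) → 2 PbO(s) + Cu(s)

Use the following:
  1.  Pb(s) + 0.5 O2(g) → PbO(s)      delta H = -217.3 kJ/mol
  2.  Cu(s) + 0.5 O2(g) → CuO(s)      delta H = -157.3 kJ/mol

eq. 1 × 2 (×2 to match 2 PbO(s) in the target): (2)·(-217.3) = -434.6 kJ/mol
eq. 2 reversed (CuO(s) must end up as a reactant): +157.3 kJ/mol
delta H = (-434.6) + (+157.3) = -277.3 kJ/mol

delta H = -277.3 kJ/mol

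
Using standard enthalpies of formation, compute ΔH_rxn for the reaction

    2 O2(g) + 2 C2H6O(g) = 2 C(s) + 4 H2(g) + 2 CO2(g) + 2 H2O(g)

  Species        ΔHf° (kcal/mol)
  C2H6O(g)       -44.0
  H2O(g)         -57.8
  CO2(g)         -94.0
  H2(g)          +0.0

ΔH_rxn = -215.6 kcal/mol

Products: 2·(+0.0) + 4·(+0.0) + 2·(-94.0) + 2·(-57.8) = -303.6
Reactants: 2·(+0.0) + 2·(-44.0) = -88.0
ΔH_rxn = (-303.6) − (-88.0) = -215.6 kcal/mol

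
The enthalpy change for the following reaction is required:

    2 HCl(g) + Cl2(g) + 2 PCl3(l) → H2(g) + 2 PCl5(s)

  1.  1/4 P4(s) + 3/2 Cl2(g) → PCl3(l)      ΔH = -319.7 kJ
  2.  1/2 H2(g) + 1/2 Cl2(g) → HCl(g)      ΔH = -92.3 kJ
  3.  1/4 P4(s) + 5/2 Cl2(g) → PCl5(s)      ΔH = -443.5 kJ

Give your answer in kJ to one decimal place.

eq. 1 reversed and × 2 (PCl3(l) must end up as a reactant; scale by 2 for the 2 PCl3(l)): (-2)·(-319.7) = +639.4 kJ
eq. 2 reversed and × 2 (reverse to put HCl(g) on the reactant side; scale by 2 for the 2 HCl(g)): (-2)·(-92.3) = +184.6 kJ
eq. 3 × 2 (×2 to match 2 PCl5(s) in the target): (2)·(-443.5) = -887.0 kJ
Summing the manipulated equations, ΔH = (-2)·(-319.7) + (-2)·(-92.3) + (2)·(-443.5) = -63.0 kJ

ΔH = -63.0 kJ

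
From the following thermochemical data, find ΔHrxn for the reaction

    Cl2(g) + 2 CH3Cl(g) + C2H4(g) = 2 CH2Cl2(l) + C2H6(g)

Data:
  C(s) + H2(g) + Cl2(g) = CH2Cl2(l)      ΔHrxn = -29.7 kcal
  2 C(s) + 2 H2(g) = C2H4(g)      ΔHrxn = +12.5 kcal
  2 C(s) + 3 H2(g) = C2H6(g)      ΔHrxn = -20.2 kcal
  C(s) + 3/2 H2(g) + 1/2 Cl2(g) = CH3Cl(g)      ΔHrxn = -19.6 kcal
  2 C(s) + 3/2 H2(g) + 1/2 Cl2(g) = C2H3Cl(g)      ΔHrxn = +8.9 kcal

ΔHrxn = -52.9 kcal

equation 1 × 2 (scale by 2 for the 2 CH2Cl2(l)): (2)·(-29.7) = -59.4 kcal
equation 2 reversed (C2H4(g) must end up as a reactant): -12.5 kcal
equation 3 as written (C2H6(g) already on the product side): -20.2 kcal
equation 4 reversed and × 2 (reverse to put CH3Cl(g) on the reactant side; scale by 2 for the 2 CH3Cl(g)): (-2)·(-19.6) = +39.2 kcal
equation 5: not needed (C2H3Cl(g) appears nowhere else).
Combining the equations, ΔHrxn = (-59.4) + (-12.5) + (-20.2) + (+39.2) = -52.9 kcal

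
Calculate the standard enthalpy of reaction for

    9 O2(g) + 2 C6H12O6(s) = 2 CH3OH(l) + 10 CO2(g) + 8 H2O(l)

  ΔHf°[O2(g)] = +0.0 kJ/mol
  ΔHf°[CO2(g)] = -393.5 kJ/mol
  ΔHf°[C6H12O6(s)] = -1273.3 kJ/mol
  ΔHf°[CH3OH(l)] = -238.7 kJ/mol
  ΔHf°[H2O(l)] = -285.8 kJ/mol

ΔH°rxn = Σ nΔHf°(products) − Σ nΔHf°(reactants).
Products: 2·(-238.7) + 10·(-393.5) + 8·(-285.8) = -6698.8
Reactants: 9·(+0.0) + 2·(-1273.3) = -2546.6
ΔHrxn = (-6698.8) − (-2546.6) = -4152.2 kJ/mol

ΔHrxn = -4152.2 kJ/mol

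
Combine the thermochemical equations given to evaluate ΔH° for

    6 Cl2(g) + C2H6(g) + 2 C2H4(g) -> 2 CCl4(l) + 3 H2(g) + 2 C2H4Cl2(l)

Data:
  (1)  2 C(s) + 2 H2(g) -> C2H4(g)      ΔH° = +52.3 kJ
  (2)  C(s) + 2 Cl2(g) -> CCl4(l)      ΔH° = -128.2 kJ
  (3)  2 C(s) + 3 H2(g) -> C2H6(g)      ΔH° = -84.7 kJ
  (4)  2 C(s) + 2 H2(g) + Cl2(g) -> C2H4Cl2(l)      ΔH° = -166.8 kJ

ΔH° = -609.9 kJ

(1) reversed and × 2: (-2)·(+52.3) = -104.6 kJ
(2) × 2: (2)·(-128.2) = -256.4 kJ
(3) reversed: +84.7 kJ
(4) × 2: (2)·(-166.8) = -333.6 kJ
Summing the manipulated equations, ΔH° = (-2)·(+52.3) + (2)·(-128.2) + (-1)·(-84.7) + (2)·(-166.8) = -609.9 kJ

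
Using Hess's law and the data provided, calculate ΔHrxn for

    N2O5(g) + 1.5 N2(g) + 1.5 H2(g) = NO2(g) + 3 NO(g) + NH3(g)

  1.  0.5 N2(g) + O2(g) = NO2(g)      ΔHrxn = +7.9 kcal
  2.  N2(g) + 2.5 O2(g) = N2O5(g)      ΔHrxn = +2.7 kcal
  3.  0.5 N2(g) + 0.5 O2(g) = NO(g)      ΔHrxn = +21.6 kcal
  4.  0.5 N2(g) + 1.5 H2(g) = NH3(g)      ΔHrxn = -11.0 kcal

eq. 1 as written: +7.9 kcal
eq. 2 reversed: -2.7 kcal
eq. 3 × 3: (3)·(+21.6) = +64.8 kcal
eq. 4 as written: -11.0 kcal
ΔHrxn = (1)·(+7.9) + (-1)·(+2.7) + (3)·(+21.6) + (1)·(-11.0) = 59.0 kcal

ΔHrxn = 59.0 kcal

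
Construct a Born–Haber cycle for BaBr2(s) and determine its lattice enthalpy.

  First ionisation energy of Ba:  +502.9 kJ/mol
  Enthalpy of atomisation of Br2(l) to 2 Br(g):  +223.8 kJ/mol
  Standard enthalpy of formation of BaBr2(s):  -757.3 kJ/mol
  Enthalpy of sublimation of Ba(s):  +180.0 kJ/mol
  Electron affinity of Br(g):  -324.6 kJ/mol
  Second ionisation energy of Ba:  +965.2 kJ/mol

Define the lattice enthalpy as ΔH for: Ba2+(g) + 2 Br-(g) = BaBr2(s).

U = -1980.0 kJ/mol

ΔHf° = 1·ΔHsub + 1·(ΣIE) + 1·D(Br2) + 2·EA + U
-757.3 = 1·(+180.0) + 1·(+1468.1) + 1·(+223.8) + 2·(-324.6) + U
U = -757.3 − (+1222.7) = -1980.0 kJ/mol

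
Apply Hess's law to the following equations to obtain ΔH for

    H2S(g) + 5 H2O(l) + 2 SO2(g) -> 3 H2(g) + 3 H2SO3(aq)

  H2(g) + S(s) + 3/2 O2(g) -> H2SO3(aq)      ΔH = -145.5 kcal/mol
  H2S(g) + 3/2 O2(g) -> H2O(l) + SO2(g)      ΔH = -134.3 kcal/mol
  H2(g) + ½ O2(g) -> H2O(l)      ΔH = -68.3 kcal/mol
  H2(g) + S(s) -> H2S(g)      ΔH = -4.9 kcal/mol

ΔH = 51.7 kcal/mol

equation 1 × 3 (scale by 3 for the 3 H2SO3(aq)): (3)·(-145.5) = -436.5 kcal/mol
equation 2 reversed and × 2 (reverse to put SO2(g) on the reactant side; scale by 2 for the 2 SO2(g)): (-2)·(-134.3) = +268.6 kcal/mol
equation 3 reversed and × 3: (-3)·(-68.3) = +204.9 kcal/mol
equation 4 reversed and × 3: (-3)·(-4.9) = +14.7 kcal/mol
Combining the equations, ΔH = (3)·(-145.5) + (-2)·(-134.3) + (-3)·(-68.3) + (-3)·(-4.9) = 51.7 kcal/mol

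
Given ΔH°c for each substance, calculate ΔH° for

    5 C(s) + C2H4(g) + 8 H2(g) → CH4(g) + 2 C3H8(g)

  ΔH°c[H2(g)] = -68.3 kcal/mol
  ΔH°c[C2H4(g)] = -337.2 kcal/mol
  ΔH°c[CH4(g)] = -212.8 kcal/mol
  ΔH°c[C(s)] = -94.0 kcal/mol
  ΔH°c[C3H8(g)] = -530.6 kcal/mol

With combustion enthalpies, reactants minus products:
= [5·(-94.0) + 1·(-337.2) + 8·(-68.3)] − [1·(-212.8) + 2·(-530.6)]
= -79.6 kcal/mol

ΔH° = -79.6 kcal/mol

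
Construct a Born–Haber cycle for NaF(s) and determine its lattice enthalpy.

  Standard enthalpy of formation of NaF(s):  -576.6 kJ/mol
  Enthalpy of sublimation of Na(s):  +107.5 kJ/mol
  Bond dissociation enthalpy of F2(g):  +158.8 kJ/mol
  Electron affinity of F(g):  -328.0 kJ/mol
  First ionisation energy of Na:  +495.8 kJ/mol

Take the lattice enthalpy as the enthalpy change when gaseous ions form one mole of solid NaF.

U = -931.3 kJ/mol

ΔHf° = 1·ΔHsub + 1·(ΣIE) + 1/2·D(F2) + 1·EA + U
-576.6 = 1·(+107.5) + 1·(+495.8) + 1/2·(+158.8) + 1·(-328.0) + U
U = -576.6 − (+354.7) = -931.3 kJ/mol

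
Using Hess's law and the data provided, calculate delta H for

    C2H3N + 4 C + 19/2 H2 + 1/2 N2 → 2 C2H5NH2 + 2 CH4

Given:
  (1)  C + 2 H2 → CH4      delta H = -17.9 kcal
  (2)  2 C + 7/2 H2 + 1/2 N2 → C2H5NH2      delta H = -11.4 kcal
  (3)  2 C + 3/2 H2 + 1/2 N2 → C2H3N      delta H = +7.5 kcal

(1) × 2: (2)·(-17.9) = -35.8 kcal
(2) × 2: (2)·(-11.4) = -22.8 kcal
(3) reversed: -7.5 kcal
Combining the equations, delta H = (-35.8) + (-22.8) + (-7.5) = -66.1 kcal

delta H = -66.1 kcal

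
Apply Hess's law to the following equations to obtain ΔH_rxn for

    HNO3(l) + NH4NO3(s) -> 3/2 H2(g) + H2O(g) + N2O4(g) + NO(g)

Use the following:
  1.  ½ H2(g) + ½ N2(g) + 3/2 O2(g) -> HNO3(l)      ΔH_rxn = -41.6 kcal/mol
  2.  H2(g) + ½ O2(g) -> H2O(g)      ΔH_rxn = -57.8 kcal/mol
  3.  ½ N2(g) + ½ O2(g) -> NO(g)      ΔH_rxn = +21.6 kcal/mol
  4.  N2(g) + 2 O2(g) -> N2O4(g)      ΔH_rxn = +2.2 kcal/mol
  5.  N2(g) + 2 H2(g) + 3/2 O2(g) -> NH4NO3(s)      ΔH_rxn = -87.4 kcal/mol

ΔH_rxn = 95.0 kcal/mol

eq. 1 reversed: +41.6 kcal/mol
eq. 2 as written: -57.8 kcal/mol
eq. 3 as written: +21.6 kcal/mol
eq. 4 as written: +2.2 kcal/mol
eq. 5 reversed: +87.4 kcal/mol
ΔH_rxn = (-1)·(-41.6) + (1)·(-57.8) + (1)·(+21.6) + (1)·(+2.2) + (-1)·(-87.4) = 95.0 kcal/mol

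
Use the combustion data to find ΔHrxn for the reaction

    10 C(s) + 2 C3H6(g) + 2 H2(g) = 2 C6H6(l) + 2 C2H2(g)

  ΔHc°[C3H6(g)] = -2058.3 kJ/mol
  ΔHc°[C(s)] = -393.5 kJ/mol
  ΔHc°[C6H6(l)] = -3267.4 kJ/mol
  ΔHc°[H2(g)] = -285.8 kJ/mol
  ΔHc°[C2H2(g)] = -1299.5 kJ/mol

ΔHrxn = 510.6 kJ/mol

With combustion enthalpies, reactants minus products:
= [10·(-393.5) + 2·(-2058.3) + 2·(-285.8)] − [2·(-3267.4) + 2·(-1299.5)]
= 510.6 kJ/mol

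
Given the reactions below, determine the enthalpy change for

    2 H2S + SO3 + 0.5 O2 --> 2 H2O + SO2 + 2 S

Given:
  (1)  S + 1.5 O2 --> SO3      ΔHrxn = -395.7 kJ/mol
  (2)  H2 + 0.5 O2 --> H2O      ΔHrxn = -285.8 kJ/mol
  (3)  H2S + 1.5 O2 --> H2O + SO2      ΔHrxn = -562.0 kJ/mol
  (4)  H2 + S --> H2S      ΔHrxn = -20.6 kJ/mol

ΔHrxn = -431.5 kJ/mol

(1) reversed: +395.7 kJ/mol
(2) as written: -285.8 kJ/mol
(3) as written: -562.0 kJ/mol
(4) reversed: +20.6 kJ/mol
Since enthalpy is a state function, ΔHrxn = (-1)·(-395.7) + (1)·(-285.8) + (1)·(-562.0) + (-1)·(-20.6) = -431.5 kJ/mol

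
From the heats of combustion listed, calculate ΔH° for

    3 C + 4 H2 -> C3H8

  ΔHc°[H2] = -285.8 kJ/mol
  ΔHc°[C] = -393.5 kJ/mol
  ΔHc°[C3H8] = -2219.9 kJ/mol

ΔH° = -103.8 kJ/mol

With combustion enthalpies, reactants minus products:
= [3·(-393.5) + 4·(-285.8)] − [1·(-2219.9)]
= -103.8 kJ/mol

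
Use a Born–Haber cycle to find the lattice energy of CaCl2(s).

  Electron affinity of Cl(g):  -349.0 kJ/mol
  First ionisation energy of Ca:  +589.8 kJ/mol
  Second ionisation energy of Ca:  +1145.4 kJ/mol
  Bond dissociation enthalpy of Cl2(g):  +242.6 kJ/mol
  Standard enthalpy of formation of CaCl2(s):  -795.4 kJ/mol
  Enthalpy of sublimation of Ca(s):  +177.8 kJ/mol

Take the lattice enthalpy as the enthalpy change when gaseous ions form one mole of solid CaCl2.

ΔHf° = 1·ΔHsub + 1·(ΣIE) + 1·D(Cl2) + 2·EA + U
-795.4 = 1·(+177.8) + 1·(+1735.2) + 1·(+242.6) + 2·(-349.0) + U
U = -795.4 − (+1457.6) = -2253.0 kJ/mol

U = -2253.0 kJ/mol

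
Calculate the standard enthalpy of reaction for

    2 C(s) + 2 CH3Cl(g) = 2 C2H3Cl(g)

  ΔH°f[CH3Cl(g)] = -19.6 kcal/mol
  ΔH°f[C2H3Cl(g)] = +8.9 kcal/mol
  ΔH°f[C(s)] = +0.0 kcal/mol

ΔHrxn = 57.0 kcal/mol

Products: 2·(+8.9) = +17.8
Reactants: 2·(+0.0) + 2·(-19.6) = -39.2
ΔHrxn = (+17.8) − (-39.2) = 57.0 kcal/mol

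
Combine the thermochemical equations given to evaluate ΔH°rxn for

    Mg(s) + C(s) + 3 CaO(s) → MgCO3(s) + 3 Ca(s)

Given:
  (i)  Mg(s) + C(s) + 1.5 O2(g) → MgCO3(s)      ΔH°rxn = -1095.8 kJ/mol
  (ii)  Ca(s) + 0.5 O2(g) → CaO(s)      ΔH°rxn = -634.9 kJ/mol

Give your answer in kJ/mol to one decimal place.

ΔH°rxn = 808.9 kJ/mol

(i) as written: -1095.8 kJ/mol
(ii) reversed and × 3: (-3)·(-634.9) = +1904.7 kJ/mol
Combining the equations, ΔH°rxn = (-1095.8) + (+1904.7) = 808.9 kJ/mol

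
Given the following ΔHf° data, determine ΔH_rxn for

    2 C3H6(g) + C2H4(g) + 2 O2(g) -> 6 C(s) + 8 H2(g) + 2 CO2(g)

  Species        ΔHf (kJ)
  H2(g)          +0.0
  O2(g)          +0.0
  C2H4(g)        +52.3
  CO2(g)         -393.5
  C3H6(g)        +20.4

Products: 6·(+0.0) + 8·(+0.0) + 2·(-393.5) = -787.0
Reactants: 2·(+20.4) + 1·(+52.3) + 2·(+0.0) = +93.1
ΔH_rxn = (-787.0) − (+93.1) = -880.1 kJ

ΔH_rxn = -880.1 kJ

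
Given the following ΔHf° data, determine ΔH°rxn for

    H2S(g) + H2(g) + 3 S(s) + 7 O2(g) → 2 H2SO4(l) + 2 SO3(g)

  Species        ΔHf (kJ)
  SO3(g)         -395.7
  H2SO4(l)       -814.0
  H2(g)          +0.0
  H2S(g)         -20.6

ΔH°rxn = Σ nΔHf°(products) − Σ nΔHf°(reactants).
Products: 2·(-814.0) + 2·(-395.7) = -2419.4
Reactants: 1·(-20.6) + 1·(+0.0) + 3·(+0.0) + 7·(+0.0) = -20.6
ΔH°rxn = (-2419.4) − (-20.6) = -2398.8 kJ

ΔH°rxn = -2398.8 kJ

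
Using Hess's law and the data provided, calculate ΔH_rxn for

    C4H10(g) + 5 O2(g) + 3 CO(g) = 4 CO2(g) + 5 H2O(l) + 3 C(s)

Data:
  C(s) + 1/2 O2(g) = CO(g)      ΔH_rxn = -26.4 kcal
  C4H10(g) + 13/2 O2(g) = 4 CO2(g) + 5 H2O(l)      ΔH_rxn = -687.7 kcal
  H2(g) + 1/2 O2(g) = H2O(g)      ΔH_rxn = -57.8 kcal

ΔH_rxn = -608.5 kcal

equation 1 reversed and × 3: (-3)·(-26.4) = +79.2 kcal
equation 2 as written: -687.7 kcal
equation 3: not needed.
ΔH_rxn = (+79.2) + (-687.7) = -608.5 kcal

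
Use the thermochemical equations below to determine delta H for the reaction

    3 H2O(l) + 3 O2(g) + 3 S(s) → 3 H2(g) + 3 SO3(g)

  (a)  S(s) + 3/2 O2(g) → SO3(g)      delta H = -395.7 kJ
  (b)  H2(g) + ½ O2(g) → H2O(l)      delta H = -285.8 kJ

delta H = -329.7 kJ

(a) × 3: (3)·(-395.7) = -1187.1 kJ
(b) reversed and × 3: (-3)·(-285.8) = +857.4 kJ
Since enthalpy is a state function, delta H = (-1187.1) + (+857.4) = -329.7 kJ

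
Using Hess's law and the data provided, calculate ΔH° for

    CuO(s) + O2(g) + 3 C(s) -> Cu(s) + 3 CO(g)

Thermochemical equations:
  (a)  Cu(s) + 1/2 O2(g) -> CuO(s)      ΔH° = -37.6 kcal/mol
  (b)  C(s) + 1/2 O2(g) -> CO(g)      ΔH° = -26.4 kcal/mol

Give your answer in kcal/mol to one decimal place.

ΔH° = -41.6 kcal/mol

(a) reversed: +37.6 kcal/mol
(b) × 3: (3)·(-26.4) = -79.2 kcal/mol
By Hess's law, ΔH° = (-1)·(-37.6) + (3)·(-26.4) = -41.6 kcal/mol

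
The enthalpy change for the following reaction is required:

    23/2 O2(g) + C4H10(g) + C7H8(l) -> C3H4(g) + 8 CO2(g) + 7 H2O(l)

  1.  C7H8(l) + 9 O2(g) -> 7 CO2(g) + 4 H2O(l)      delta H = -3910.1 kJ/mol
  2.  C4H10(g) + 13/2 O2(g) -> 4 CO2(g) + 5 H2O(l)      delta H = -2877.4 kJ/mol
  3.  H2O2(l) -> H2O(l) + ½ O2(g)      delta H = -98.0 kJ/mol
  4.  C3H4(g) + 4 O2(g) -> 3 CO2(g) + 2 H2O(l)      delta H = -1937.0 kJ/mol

delta H = -4850.5 kJ/mol

eq. 1 as written: -3910.1 kJ/mol
eq. 2 as written: -2877.4 kJ/mol
eq. 3: not needed.
eq. 4 reversed: +1937.0 kJ/mol
Since enthalpy is a state function, delta H = (1)·(-3910.1) + (1)·(-2877.4) + (-1)·(-1937.0) = -4850.5 kJ/mol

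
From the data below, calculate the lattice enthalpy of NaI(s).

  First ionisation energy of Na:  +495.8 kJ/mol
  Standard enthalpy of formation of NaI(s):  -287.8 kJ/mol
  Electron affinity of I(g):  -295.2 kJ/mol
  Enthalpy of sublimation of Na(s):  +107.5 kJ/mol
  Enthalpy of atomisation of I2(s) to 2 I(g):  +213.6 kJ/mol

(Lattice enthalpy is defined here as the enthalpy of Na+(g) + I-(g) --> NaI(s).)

ΔHf° = 1·ΔHsub + 1·(ΣIE) + 1/2·D(I2) + 1·EA + U
-287.8 = 1·(+107.5) + 1·(+495.8) + 1/2·(+213.6) + 1·(-295.2) + U
U = -287.8 − (+414.9) = -702.7 kJ/mol

U = -702.7 kJ/mol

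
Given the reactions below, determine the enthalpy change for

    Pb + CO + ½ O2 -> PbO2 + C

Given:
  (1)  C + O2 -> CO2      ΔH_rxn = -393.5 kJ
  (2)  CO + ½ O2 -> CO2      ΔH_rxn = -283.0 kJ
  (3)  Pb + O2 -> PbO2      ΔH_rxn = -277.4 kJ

(1) reversed (C must end up as a product): +393.5 kJ
(2) as written (CO already on the reactant side): -283.0 kJ
(3) as written (PbO2 already on the product side): -277.4 kJ
ΔH_rxn = (-1)·(-393.5) + (1)·(-283.0) + (1)·(-277.4) = -166.9 kJ

ΔH_rxn = -166.9 kJ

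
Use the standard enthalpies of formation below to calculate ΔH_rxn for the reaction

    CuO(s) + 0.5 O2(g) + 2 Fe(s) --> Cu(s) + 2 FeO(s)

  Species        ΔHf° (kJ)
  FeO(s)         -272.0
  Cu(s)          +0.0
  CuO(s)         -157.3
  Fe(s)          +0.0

Products: 1·(+0.0) + 2·(-272.0) = -544.0
Reactants: 1·(-157.3) + 1/2·(+0.0) + 2·(+0.0) = -157.3
ΔH_rxn = (-544.0) − (-157.3) = -386.7 kJ

ΔH_rxn = -386.7 kJ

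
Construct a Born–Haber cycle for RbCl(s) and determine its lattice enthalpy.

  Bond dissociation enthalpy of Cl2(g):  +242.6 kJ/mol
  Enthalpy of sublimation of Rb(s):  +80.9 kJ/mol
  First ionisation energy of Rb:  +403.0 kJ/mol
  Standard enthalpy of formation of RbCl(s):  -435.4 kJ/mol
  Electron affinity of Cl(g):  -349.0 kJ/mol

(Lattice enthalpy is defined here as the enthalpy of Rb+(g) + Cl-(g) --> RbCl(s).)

U = -691.6 kJ/mol

ΔHf° = 1·ΔHsub + 1·(ΣIE) + 1/2·D(Cl2) + 1·EA + U
-435.4 = 1·(+80.9) + 1·(+403.0) + 1/2·(+242.6) + 1·(-349.0) + U
U = -435.4 − (+256.2) = -691.6 kJ/mol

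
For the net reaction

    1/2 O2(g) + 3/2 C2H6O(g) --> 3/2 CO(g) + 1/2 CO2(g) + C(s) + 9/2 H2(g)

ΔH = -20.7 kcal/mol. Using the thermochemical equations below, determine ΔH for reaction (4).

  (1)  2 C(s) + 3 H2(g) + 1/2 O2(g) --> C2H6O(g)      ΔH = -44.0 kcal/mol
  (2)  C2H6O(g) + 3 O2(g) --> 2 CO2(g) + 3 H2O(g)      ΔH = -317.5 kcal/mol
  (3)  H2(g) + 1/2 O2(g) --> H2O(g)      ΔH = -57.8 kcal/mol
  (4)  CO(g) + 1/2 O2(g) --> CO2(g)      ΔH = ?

(1) reversed and × 1/2: (-1/2)·(-44.0) = +22.0 kcal/mol
(2) as written: -317.5 kcal/mol
(3) reversed and × 3: (-3)·(-57.8) = +173.4 kcal/mol
(4) reversed and × 3/2: contributes −3/2·x
-20.7 = (+22.0) + (-317.5) + (+173.4) − 3/2·x
x = (-20.7 − (-122.1)) / (-3/2) = -67.6 kcal/mol

ΔH = -67.6 kcal/mol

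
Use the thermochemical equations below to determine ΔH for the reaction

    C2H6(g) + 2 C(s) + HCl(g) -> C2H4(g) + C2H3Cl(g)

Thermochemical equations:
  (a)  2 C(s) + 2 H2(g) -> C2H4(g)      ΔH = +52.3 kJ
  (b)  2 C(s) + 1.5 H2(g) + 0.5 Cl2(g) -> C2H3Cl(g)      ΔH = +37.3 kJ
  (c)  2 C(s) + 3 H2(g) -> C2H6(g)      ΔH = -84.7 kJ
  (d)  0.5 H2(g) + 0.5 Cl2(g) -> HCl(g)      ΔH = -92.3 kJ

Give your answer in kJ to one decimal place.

ΔH = 266.6 kJ

(a) as written: +52.3 kJ
(b) as written: +37.3 kJ
(c) reversed: +84.7 kJ
(d) reversed: +92.3 kJ
Since enthalpy is a state function, ΔH = (1)·(+52.3) + (1)·(+37.3) + (-1)·(-84.7) + (-1)·(-92.3) = 266.6 kJ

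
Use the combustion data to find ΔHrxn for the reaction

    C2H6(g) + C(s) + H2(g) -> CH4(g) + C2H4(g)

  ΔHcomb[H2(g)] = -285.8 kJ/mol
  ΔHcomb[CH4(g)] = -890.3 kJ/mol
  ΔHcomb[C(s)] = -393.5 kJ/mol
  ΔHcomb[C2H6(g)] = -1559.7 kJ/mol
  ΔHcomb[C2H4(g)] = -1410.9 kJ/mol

ΔHrxn = 62.2 kJ/mol

With combustion enthalpies, reactants minus products:
= [1·(-1559.7) + 1·(-393.5) + 1·(-285.8)] − [1·(-890.3) + 1·(-1410.9)]
= 62.2 kJ/mol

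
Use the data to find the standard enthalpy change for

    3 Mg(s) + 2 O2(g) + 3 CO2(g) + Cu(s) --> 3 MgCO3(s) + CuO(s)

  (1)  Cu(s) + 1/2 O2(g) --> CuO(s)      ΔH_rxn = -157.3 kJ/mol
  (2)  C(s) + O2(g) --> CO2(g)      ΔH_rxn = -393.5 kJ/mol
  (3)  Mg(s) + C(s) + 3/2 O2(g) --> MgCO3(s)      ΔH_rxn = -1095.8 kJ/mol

(1) as written: -157.3 kJ/mol
(2) reversed and × 3: (-3)·(-393.5) = +1180.5 kJ/mol
(3) × 3: (3)·(-1095.8) = -3287.4 kJ/mol
ΔH_rxn = (1)·(-157.3) + (-3)·(-393.5) + (3)·(-1095.8) = -2264.2 kJ/mol

ΔH_rxn = -2264.2 kJ/mol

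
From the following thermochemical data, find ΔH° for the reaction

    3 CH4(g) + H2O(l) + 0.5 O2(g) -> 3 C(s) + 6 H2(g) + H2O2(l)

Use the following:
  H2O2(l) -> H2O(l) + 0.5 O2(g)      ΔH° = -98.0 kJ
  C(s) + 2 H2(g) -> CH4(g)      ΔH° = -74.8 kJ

ΔH° = 322.4 kJ

equation 1 reversed (H2O2(l) must end up as a product): +98.0 kJ
equation 2 reversed and × 3 (reverse to put CH4(g) on the reactant side; ×3 to match 3 CH4(g) in the target): (-3)·(-74.8) = +224.4 kJ
By Hess's law, ΔH° = (-1)·(-98.0) + (-3)·(-74.8) = 322.4 kJ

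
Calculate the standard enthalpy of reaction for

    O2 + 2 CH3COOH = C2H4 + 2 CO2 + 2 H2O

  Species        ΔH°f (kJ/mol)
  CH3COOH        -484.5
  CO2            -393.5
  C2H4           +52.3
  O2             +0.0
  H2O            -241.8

ΔH_rxn = -249.3 kJ/mol

Products: 1·(+52.3) + 2·(-393.5) + 2·(-241.8) = -1218.3
Reactants: 1·(+0.0) + 2·(-484.5) = -969.0
ΔH_rxn = (-1218.3) − (-969.0) = -249.3 kJ/mol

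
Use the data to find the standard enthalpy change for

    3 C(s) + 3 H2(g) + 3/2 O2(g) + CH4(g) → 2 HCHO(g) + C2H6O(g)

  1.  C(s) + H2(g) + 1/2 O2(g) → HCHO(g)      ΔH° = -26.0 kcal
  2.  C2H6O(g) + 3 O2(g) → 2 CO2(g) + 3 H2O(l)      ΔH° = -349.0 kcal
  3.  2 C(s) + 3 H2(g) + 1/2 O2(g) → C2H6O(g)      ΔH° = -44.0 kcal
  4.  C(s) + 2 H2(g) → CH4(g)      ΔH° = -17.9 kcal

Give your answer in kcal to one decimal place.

ΔH° = -78.1 kcal

eq. 1 × 2 (×2 to match 2 HCHO(g) in the target): (2)·(-26.0) = -52.0 kcal
eq. 2: not needed (CO2(g) appears nowhere else).
eq. 3 as written: -44.0 kcal
eq. 4 reversed (reverse to put CH4(g) on the reactant side): +17.9 kcal
By Hess's law, ΔH° = (2)·(-26.0) + (1)·(-44.0) + (-1)·(-17.9) = -78.1 kcal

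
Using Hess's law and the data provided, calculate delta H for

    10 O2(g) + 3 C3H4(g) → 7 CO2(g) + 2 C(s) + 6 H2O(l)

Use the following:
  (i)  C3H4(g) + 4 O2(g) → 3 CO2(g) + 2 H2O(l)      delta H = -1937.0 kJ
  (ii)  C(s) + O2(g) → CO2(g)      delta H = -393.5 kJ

(i) × 3: (3)·(-1937.0) = -5811.0 kJ
(ii) reversed and × 2: (-2)·(-393.5) = +787.0 kJ
Summing the manipulated equations, delta H = (-5811.0) + (+787.0) = -5024.0 kJ

delta H = -5024.0 kJ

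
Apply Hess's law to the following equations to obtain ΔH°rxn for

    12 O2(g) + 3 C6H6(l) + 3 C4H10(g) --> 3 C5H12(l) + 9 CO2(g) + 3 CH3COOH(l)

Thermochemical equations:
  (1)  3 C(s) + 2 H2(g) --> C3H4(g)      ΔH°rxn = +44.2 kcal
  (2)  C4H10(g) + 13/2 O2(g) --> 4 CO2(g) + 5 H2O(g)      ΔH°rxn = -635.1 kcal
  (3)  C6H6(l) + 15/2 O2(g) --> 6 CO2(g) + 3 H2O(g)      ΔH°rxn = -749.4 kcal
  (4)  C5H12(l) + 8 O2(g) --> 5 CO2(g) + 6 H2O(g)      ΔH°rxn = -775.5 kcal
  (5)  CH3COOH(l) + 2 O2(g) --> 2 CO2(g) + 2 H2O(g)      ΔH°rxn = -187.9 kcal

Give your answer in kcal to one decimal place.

(1): not needed (H2(g) appears nowhere else).
(2) × 3 (scale by 3 for the 3 C4H10(g)): (3)·(-635.1) = -1905.3 kcal
(3) × 3 (scale by 3 for the 3 C6H6(l)): (3)·(-749.4) = -2248.2 kcal
(4) reversed and × 3 (C5H12(l) must end up as a product; scale by 3 for the 3 C5H12(l)): (-3)·(-775.5) = +2326.5 kcal
(5) reversed and × 3 (CH3COOH(l) must end up as a product; scale by 3 for the 3 CH3COOH(l)): (-3)·(-187.9) = +563.7 kcal
ΔH°rxn = (3)·(-635.1) + (3)·(-749.4) + (-3)·(-775.5) + (-3)·(-187.9) = -1263.3 kcal

ΔH°rxn = -1263.3 kcal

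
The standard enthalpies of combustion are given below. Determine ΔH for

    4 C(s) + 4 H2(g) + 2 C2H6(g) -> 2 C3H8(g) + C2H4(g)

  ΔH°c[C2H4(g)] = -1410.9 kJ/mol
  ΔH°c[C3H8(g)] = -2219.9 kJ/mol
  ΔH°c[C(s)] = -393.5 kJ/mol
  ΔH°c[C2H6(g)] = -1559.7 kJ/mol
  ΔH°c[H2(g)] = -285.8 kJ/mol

With combustion enthalpies, reactants minus products:
= [4·(-393.5) + 4·(-285.8) + 2·(-1559.7)] − [2·(-2219.9) + 1·(-1410.9)]
= 14.1 kJ/mol

ΔH = 14.1 kJ/mol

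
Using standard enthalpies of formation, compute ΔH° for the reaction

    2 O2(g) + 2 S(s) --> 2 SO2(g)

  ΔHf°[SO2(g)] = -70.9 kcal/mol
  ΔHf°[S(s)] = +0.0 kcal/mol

ΔH° = -141.8 kcal/mol

Products: 2·(-70.9) = -141.8
Reactants: 2·(+0.0) + 2·(+0.0) = +0.0
ΔH° = (-141.8) − (+0.0) = -141.8 kcal/mol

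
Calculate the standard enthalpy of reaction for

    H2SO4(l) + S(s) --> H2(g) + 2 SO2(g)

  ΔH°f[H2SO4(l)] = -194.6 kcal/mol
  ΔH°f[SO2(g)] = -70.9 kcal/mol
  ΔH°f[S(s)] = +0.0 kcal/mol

Products: 1·(+0.0) + 2·(-70.9) = -141.8
Reactants: 1·(-194.6) + 1·(+0.0) = -194.6
ΔH_rxn = (-141.8) − (-194.6) = 52.8 kcal/mol

ΔH_rxn = 52.8 kcal/mol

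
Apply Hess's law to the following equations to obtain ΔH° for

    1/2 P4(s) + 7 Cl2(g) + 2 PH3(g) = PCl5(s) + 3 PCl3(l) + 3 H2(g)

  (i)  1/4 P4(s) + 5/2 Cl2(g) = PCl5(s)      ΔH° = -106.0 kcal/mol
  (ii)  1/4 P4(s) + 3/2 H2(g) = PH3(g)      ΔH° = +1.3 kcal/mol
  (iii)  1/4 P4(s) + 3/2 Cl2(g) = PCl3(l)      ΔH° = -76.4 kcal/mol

ΔH° = -337.8 kcal/mol

(i) as written (PCl5(s) already on the product side): -106.0 kcal/mol
(ii) reversed and × 2 (reverse to put PH3(g) on the reactant side; ×2 to match 2 PH3(g) in the target): (-2)·(+1.3) = -2.6 kcal/mol
(iii) × 3 (×3 to match 3 PCl3(l) in the target): (3)·(-76.4) = -229.2 kcal/mol
ΔH° = (-106.0) + (-2.6) + (-229.2) = -337.8 kcal/mol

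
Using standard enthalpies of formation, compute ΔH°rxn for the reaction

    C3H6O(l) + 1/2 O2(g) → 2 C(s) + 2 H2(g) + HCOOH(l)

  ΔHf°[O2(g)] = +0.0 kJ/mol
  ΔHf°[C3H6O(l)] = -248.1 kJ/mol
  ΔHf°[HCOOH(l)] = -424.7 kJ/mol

ΔH°rxn = -176.6 kJ/mol

Products: 2·(+0.0) + 2·(+0.0) + 1·(-424.7) = -424.7
Reactants: 1·(-248.1) + 1/2·(+0.0) = -248.1
ΔH°rxn = (-424.7) − (-248.1) = -176.6 kJ/mol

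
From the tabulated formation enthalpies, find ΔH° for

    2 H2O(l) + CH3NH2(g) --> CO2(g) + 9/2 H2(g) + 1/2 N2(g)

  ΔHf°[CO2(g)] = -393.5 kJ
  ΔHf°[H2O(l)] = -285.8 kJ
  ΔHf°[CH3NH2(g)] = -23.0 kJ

ΔH° = 201.1 kJ

Products: 1·(-393.5) + 9/2·(+0.0) + 1/2·(+0.0) = -393.5
Reactants: 2·(-285.8) + 1·(-23.0) = -594.6
ΔH° = (-393.5) − (-594.6) = 201.1 kJ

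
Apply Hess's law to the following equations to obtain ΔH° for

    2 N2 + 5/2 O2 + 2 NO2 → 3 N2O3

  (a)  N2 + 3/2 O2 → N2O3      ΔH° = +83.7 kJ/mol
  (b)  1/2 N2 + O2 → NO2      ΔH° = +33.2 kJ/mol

(a) × 3 (×3 to match 3 N2O3 in the target): (3)·(+83.7) = +251.1 kJ/mol
(b) reversed and × 2 (reverse to put NO2 on the reactant side; ×2 to match 2 NO2 in the target): (-2)·(+33.2) = -66.4 kJ/mol
Combining the equations, ΔH° = (3)·(+83.7) + (-2)·(+33.2) = 184.7 kJ/mol

ΔH° = 184.7 kJ/mol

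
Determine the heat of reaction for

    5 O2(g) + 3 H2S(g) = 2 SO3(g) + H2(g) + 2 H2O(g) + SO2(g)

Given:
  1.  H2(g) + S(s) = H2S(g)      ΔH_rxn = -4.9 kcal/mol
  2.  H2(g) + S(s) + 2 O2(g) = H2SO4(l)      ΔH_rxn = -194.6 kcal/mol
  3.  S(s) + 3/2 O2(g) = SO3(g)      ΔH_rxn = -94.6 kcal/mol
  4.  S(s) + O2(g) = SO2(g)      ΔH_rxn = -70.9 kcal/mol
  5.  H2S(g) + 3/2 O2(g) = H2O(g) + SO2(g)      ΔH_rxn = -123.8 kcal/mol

ΔH_rxn = -361.0 kcal/mol

eq. 1 reversed: +4.9 kcal/mol
eq. 2: not needed (H2SO4(l) appears nowhere else).
eq. 3 × 2 (scale by 2 for the 2 SO3(g)): (2)·(-94.6) = -189.2 kcal/mol
eq. 4 reversed: +70.9 kcal/mol
eq. 5 × 2 (×2 to match 2 H2O(g) in the target): (2)·(-123.8) = -247.6 kcal/mol
ΔH_rxn = (-1)·(-4.9) + (2)·(-94.6) + (-1)·(-70.9) + (2)·(-123.8) = -361.0 kcal/mol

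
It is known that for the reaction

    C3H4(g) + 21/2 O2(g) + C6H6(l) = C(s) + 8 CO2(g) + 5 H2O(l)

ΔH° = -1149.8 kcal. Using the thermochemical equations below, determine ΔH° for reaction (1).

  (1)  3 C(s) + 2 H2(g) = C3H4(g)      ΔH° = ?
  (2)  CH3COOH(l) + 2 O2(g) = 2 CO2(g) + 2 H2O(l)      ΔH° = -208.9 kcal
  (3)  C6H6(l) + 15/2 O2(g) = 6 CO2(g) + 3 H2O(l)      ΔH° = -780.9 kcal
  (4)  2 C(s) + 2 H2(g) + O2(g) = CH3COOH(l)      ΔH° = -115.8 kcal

ΔH° = 44.2 kcal

(1) reversed (reverse to put C3H4(g) on the reactant side): contributes −x
(2) as written: -208.9 kcal
(3) as written (C6H6(l) already on the reactant side): -780.9 kcal
(4) as written: -115.8 kcal
-1149.8 = (-208.9) + (-780.9) + (-115.8) − x
x = (-1149.8 − (-1105.6)) / (-1) = 44.2 kcal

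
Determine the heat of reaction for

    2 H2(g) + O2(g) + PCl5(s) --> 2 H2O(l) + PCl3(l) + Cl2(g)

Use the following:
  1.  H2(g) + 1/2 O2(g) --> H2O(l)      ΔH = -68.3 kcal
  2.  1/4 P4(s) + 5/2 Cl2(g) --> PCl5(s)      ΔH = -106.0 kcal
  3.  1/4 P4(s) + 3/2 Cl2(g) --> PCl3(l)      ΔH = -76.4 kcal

ΔH = -107.0 kcal

eq. 1 × 2 (×2 to match 2 H2O(l) in the target): (2)·(-68.3) = -136.6 kcal
eq. 2 reversed (reverse to put PCl5(s) on the reactant side): +106.0 kcal
eq. 3 as written (PCl3(l) already on the product side): -76.4 kcal
Combining the equations, ΔH = (2)·(-68.3) + (-1)·(-106.0) + (1)·(-76.4) = -107.0 kcal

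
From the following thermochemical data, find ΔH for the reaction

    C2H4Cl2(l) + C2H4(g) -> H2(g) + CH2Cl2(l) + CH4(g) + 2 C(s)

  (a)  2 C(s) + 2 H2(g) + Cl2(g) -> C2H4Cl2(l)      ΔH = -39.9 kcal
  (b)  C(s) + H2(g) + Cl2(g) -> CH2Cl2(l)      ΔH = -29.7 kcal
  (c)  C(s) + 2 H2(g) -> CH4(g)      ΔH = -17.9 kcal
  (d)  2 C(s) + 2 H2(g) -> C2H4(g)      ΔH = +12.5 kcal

(a) reversed (reverse to put C2H4Cl2(l) on the reactant side): +39.9 kcal
(b) as written (CH2Cl2(l) already on the product side): -29.7 kcal
(c) as written (CH4(g) already on the product side): -17.9 kcal
(d) reversed (reverse to put C2H4(g) on the reactant side): -12.5 kcal
Summing the manipulated equations, ΔH = (-1)·(-39.9) + (1)·(-29.7) + (1)·(-17.9) + (-1)·(+12.5) = -20.2 kcal

ΔH = -20.2 kcal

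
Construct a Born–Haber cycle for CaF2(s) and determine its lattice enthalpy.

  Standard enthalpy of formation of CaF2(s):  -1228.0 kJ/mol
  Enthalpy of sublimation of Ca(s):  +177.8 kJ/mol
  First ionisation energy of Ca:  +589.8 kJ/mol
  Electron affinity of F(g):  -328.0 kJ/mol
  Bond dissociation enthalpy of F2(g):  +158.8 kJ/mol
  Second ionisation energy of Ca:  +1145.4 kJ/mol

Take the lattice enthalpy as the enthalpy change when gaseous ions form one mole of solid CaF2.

U = -2643.8 kJ/mol

ΔHf° = 1·ΔHsub + 1·(ΣIE) + 1·D(F2) + 2·EA + U
-1228.0 = 1·(+177.8) + 1·(+1735.2) + 1·(+158.8) + 2·(-328.0) + U
U = -1228.0 − (+1415.8) = -2643.8 kJ/mol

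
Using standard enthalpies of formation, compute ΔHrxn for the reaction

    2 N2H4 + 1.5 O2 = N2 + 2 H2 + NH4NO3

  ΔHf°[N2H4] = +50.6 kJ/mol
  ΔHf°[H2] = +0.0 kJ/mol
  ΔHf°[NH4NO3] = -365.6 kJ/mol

ΔH°rxn = Σ nΔHf°(products) − Σ nΔHf°(reactants).
Products: 1·(+0.0) + 2·(+0.0) + 1·(-365.6) = -365.6
Reactants: 2·(+50.6) + 3/2·(+0.0) = +101.2
ΔHrxn = (-365.6) − (+101.2) = -466.8 kJ/mol

ΔHrxn = -466.8 kJ/mol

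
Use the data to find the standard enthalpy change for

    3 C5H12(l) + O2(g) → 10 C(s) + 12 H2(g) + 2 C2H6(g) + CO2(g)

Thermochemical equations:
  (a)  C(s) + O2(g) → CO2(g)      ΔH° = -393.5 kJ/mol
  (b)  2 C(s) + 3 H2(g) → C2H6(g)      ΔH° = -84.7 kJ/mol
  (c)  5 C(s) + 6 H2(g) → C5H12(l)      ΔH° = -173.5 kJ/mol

(a) as written (CO2(g) already on the product side): -393.5 kJ/mol
(b) × 2 (scale by 2 for the 2 C2H6(g)): (2)·(-84.7) = -169.4 kJ/mol
(c) reversed and × 3 (C5H12(l) must end up as a reactant; scale by 3 for the 3 C5H12(l)): (-3)·(-173.5) = +520.5 kJ/mol
Summing the manipulated equations, ΔH° = (-393.5) + (-169.4) + (+520.5) = -42.4 kJ/mol

ΔH° = -42.4 kJ/mol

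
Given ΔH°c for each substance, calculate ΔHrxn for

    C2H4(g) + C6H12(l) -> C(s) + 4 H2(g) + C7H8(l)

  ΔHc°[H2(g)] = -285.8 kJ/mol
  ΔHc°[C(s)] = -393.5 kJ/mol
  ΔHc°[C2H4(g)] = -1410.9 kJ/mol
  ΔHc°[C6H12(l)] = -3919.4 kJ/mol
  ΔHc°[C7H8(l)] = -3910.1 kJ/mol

ΔHrxn = 116.5 kJ/mol

Using ΔH = Σ nΔHc°(reactants) − Σ nΔHc°(products):
= [1·(-1410.9) + 1·(-3919.4)] − [1·(-393.5) + 4·(-285.8) + 1·(-3910.1)]
= 116.5 kJ/mol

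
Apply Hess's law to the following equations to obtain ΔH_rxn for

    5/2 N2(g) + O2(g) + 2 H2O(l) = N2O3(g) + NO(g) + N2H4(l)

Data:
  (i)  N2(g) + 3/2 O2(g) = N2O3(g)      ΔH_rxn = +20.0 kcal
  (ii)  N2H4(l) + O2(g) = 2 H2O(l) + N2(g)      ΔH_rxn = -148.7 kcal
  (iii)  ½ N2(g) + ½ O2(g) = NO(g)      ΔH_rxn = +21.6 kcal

ΔH_rxn = 190.3 kcal

(i) as written: +20.0 kcal
(ii) reversed: +148.7 kcal
(iii) as written: +21.6 kcal
ΔH_rxn = (+20.0) + (+148.7) + (+21.6) = 190.3 kcal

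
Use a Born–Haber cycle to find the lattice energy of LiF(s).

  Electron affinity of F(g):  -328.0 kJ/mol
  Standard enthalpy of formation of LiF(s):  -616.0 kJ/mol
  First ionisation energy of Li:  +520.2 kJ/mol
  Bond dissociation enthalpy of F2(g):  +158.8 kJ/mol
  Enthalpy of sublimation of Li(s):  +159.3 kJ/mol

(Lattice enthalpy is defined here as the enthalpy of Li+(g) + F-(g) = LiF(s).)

U = -1046.9 kJ/mol

ΔHf° = 1·ΔHsub + 1·(ΣIE) + 1/2·D(F2) + 1·EA + U
-616.0 = 1·(+159.3) + 1·(+520.2) + 1/2·(+158.8) + 1·(-328.0) + U
U = -616.0 − (+430.9) = -1046.9 kJ/mol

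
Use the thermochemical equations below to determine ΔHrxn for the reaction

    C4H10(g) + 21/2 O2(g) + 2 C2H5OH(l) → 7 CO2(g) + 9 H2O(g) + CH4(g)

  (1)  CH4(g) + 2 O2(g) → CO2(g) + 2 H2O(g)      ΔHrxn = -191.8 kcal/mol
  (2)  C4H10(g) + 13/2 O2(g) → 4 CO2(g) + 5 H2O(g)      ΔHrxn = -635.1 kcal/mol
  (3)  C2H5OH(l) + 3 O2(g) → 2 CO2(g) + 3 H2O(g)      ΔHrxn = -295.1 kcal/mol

ΔHrxn = -1033.5 kcal/mol

(1) reversed (reverse to put CH4(g) on the product side): +191.8 kcal/mol
(2) as written (C4H10(g) already on the reactant side): -635.1 kcal/mol
(3) × 2 (×2 to match 2 C2H5OH(l) in the target): (2)·(-295.1) = -590.2 kcal/mol
ΔHrxn = (+191.8) + (-635.1) + (-590.2) = -1033.5 kcal/mol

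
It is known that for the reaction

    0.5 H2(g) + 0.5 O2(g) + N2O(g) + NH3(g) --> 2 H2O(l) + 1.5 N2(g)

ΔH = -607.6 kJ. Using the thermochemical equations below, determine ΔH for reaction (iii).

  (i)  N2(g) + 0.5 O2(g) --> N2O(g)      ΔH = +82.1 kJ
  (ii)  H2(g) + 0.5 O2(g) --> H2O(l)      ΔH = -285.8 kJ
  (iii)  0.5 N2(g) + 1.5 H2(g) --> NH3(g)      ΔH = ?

(i) reversed: -82.1 kJ
(ii) × 2: (2)·(-285.8) = -571.6 kJ
(iii) reversed: contributes −x
-607.6 = (-82.1) + (-571.6) − x
x = (-607.6 − (-653.7)) / (-1) = -46.1 kJ

ΔH = -46.1 kJ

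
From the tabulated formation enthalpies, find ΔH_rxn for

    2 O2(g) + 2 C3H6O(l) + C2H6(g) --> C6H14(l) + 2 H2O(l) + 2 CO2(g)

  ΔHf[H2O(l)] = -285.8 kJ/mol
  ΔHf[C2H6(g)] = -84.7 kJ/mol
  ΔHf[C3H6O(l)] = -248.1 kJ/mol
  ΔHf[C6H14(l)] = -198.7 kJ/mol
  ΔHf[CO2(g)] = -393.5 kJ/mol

ΔH_rxn = -976.4 kJ/mol

Products: 1·(-198.7) + 2·(-285.8) + 2·(-393.5) = -1557.3
Reactants: 2·(+0.0) + 2·(-248.1) + 1·(-84.7) = -580.9
ΔH_rxn = (-1557.3) − (-580.9) = -976.4 kJ/mol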